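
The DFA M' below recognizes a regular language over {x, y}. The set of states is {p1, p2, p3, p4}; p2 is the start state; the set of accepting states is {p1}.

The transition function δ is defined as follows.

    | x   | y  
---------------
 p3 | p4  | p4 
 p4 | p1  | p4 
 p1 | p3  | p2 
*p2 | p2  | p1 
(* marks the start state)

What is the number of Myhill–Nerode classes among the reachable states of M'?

Initial partition by acceptance: {p1} | {p2,p3,p4}.
On input x, block {p2,p3,p4} splits into {p2,p3} and {p4}.
Refine {p2,p3} on symbol x: members go to different blocks, giving {p2} and {p3}.
The partition is now stable with 4 blocks: {p1} | {p2} | {p4} | {p3}.

4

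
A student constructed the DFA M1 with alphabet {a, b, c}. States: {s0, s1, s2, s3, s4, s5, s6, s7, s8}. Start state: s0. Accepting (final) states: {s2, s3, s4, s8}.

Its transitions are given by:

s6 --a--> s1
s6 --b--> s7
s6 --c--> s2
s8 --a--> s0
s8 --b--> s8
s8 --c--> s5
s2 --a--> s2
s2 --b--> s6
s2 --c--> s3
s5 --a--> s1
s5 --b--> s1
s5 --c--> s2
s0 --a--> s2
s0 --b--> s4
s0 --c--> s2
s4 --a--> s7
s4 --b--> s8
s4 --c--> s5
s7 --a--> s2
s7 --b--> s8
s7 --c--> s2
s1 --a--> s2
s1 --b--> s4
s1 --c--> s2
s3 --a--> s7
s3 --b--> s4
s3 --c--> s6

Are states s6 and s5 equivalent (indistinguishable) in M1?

P0 = {s2,s3,s4,s8} | {s0,s1,s5,s6,s7}.
Refine {s2,s3,s4,s8} on symbol a: members go to different blocks, giving {s3,s4,s8} and {s2}.
Split {s0,s1,s5,s6,s7} by δ(·,a) → {s0,s1,s7} and {s5,s6}.
The partition is now stable with 4 blocks: {s3,s4,s8} | {s0,s1,s7} | {s2} | {s5,s6}.
s6 and s5 lie in the same block of the stable partition, so they are equivalent — no string distinguishes them.

Yes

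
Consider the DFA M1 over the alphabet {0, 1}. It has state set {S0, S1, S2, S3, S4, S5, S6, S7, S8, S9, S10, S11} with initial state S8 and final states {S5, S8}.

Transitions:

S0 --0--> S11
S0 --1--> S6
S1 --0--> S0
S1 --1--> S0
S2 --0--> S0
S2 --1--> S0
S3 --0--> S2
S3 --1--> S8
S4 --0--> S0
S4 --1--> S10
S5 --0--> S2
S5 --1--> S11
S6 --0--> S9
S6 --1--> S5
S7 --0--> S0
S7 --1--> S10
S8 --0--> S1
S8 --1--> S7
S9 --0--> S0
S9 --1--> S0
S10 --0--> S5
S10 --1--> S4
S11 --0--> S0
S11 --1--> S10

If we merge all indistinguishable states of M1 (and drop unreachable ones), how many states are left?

6

Reachable states from the start: {S0,S1,S2,S4,S5,S6,S7,S8,S9,S10,S11}. Unreachable: {S3} — drop them.
Start with accepting vs non-accepting: {S5,S8} | {S0,S1,S2,S4,S6,S7,S9,S10,S11}.
Refine {S0,S1,S2,S4,S6,S7,S9,S10,S11} on symbol 0: members go to different blocks, giving {S0,S1,S2,S4,S6,S7,S9,S11} and {S10}.
Refine {S0,S1,S2,S4,S6,S7,S9,S11} on symbol 1: members go to different blocks, giving {S0,S1,S2,S9} and {S4,S7,S11} and {S6}.
On input 0, block {S0,S1,S2,S9} splits into {S1,S2,S9} and {S0}.
Stable partition: {S5,S8} | {S1,S2,S9} | {S10} | {S4,S7,S11} | {S6} | {S0} — 6 equivalence classes.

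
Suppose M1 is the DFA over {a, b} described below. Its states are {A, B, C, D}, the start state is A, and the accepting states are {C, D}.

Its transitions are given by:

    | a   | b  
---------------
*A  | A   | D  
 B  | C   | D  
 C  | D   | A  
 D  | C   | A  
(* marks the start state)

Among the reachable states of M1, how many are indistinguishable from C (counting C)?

First remove the unreachable states {B}; 3 states remain.
Initial partition by acceptance: {C,D} | {A}.
The partition is now stable with 2 blocks: {C,D} | {A}.
The equivalence class containing C is {C,D}, of size 2.

2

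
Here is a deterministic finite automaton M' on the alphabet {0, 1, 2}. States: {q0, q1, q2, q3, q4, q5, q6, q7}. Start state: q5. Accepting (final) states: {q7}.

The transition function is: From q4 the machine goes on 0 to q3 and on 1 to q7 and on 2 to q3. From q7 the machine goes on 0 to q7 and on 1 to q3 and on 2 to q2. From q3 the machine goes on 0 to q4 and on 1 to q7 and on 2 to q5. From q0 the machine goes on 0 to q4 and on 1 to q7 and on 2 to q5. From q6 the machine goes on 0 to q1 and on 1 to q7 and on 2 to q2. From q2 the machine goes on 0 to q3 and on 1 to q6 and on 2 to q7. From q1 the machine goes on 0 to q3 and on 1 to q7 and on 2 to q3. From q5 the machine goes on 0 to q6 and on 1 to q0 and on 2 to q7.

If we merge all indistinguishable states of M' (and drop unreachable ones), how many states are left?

4

Every state is reachable, so we keep all 8.
Initial partition by acceptance: {q7} | {q0,q1,q2,q3,q4,q5,q6}.
Split {q0,q1,q2,q3,q4,q5,q6} by δ(·,1) → {q0,q1,q3,q4,q6} and {q2,q5}.
On input 2, block {q0,q1,q3,q4,q6} splits into {q0,q3,q6} and {q1,q4}.
The partition is now stable with 4 blocks: {q7} | {q0,q3,q6} | {q2,q5} | {q1,q4}.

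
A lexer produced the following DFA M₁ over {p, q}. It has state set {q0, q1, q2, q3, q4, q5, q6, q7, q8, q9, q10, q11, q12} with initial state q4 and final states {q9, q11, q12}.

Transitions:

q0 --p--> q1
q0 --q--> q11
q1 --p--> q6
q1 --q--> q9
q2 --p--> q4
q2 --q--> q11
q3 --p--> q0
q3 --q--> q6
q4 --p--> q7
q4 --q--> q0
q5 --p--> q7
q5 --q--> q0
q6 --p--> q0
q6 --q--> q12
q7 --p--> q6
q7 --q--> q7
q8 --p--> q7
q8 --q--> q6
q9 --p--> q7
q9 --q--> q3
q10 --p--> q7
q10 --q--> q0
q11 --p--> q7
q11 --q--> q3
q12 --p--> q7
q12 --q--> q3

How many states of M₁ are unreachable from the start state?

4

BFS from q4 reaches {q0, q1, q3, q4, q6, q7, q9, q11, q12}; the 4 state(s) q2, q5, q8, q10 are never visited.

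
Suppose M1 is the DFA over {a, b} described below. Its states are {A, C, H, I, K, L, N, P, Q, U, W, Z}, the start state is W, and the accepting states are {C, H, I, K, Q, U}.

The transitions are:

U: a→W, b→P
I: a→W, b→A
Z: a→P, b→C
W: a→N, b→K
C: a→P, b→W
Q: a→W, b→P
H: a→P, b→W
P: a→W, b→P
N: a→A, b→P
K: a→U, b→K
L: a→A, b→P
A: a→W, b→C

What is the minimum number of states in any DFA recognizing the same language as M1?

Reachable states from the start: {A,C,K,N,P,U,W}. Unreachable: {H,I,L,Q,Z} — drop them.
P0 = {C,K,U} | {A,N,P,W}.
Refine {C,K,U} on symbol a: members go to different blocks, giving {C,U} and {K}.
Split {A,N,P,W} by δ(·,b) → {N,P} and {A} and {W}.
Split {C,U} by δ(·,a) → {C} and {U}.
On input a, block {N,P} splits into {P} and {N}.
The partition is now stable with 7 blocks: {C} | {P} | {K} | {A} | {W} | {U} | {N}.

7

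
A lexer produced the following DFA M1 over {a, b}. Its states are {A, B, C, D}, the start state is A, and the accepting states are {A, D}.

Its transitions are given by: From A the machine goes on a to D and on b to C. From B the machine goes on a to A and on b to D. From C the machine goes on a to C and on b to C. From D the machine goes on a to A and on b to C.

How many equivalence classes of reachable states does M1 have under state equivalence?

2

States {B} cannot be reached from the start state, so discard them.
P0 = {A,D} | {C}.
The partition is now stable with 2 blocks: {A,D} | {C}.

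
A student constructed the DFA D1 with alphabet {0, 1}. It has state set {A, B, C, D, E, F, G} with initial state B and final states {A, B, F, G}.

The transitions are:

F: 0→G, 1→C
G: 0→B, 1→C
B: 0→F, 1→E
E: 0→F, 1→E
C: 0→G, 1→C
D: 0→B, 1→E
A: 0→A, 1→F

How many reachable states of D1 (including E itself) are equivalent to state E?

2

States {A,D} cannot be reached from the start state, so discard them.
P0 = {B,F,G} | {C,E}.
Stable partition: {B,F,G} | {C,E} — 2 equivalence classes.
The equivalence class containing E is {C,E}, of size 2.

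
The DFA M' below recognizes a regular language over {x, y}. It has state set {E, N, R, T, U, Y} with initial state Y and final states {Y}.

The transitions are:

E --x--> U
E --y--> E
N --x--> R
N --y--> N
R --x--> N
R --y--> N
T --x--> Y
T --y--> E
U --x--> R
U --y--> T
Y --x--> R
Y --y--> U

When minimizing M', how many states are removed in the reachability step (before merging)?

0

Exploring from Y, all states are eventually visited, so none are unreachable.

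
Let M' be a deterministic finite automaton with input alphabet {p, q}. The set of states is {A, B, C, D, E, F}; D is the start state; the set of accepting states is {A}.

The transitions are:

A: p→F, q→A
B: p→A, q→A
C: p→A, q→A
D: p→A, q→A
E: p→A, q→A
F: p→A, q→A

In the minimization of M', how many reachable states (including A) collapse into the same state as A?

States {B,C,E} cannot be reached from the start state, so discard them.
Start with accepting vs non-accepting: {A} | {D,F}.
Stable partition: {A} | {D,F} — 2 equivalence classes.
State A belongs to the block {A}, which has 1 states.

1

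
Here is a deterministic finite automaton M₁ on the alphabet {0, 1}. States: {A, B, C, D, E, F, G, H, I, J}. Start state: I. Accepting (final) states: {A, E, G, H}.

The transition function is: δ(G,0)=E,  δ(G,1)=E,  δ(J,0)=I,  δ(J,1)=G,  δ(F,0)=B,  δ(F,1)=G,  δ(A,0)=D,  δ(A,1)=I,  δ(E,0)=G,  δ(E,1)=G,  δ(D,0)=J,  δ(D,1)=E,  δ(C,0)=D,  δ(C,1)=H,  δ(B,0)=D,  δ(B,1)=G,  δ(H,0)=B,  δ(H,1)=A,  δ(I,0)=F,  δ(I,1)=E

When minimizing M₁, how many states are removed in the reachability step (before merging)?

3

BFS from I reaches {B, D, E, F, G, I, J}; the 3 state(s) A, C, H are never visited.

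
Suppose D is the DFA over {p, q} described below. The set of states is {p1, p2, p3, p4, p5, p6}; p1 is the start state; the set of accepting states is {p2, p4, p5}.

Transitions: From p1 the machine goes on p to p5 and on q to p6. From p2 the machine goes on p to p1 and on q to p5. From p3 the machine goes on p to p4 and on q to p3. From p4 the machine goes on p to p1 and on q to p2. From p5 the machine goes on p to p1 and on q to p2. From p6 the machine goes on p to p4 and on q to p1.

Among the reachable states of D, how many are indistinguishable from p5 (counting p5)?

3

Reachable states from the start: {p1,p2,p4,p5,p6}. Unreachable: {p3} — drop them.
Initial partition by acceptance: {p2,p4,p5} | {p1,p6}.
The partition is now stable with 2 blocks: {p2,p4,p5} | {p1,p6}.
The equivalence class containing p5 is {p2,p4,p5}, of size 3.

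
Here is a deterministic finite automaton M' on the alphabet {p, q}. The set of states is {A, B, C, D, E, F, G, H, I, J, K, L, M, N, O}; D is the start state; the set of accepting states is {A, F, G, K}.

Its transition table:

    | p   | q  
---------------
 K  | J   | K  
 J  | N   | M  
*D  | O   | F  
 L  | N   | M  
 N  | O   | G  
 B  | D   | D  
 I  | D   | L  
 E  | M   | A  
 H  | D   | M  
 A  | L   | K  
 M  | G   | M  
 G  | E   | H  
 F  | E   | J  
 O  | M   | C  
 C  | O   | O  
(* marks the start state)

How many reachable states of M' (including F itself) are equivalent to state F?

2

States {B,I} cannot be reached from the start state, so discard them.
Start with accepting vs non-accepting: {A,F,G,K} | {C,D,E,H,J,L,M,N,O}.
Refine {A,F,G,K} on symbol q: members go to different blocks, giving {A,K} and {F,G}.
On input p, block {C,D,E,H,J,L,M,N,O} splits into {C,D,E,H,J,L,N,O} and {M}.
Refine {C,D,E,H,J,L,N,O} on symbol p: members go to different blocks, giving {C,D,H,J,L,N} and {E,O}.
Refine {C,D,H,J,L,N} on symbol p: members go to different blocks, giving {C,D,N} and {H,J,L}.
Split {C,D,N} by δ(·,q) → {D,N} and {C}.
Split {E,O} by δ(·,q) → {E} and {O}.
No further refinement is possible. Final partition (8 blocks): {A,K} | {D,N} | {F,G} | {M} | {E} | {H,J,L} | {C} | {O}.
State F belongs to the block {F,G}, which has 2 states.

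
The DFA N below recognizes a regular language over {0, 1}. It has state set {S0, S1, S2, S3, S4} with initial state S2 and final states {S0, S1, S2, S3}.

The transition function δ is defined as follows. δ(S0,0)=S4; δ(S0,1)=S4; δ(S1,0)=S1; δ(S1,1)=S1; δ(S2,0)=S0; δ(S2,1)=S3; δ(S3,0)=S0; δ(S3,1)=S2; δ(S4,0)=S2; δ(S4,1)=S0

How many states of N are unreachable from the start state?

Starting at S2 and following transitions, the reachable set is {S0, S2, S3, S4}. That leaves S1 unreachable — 1 in total.

1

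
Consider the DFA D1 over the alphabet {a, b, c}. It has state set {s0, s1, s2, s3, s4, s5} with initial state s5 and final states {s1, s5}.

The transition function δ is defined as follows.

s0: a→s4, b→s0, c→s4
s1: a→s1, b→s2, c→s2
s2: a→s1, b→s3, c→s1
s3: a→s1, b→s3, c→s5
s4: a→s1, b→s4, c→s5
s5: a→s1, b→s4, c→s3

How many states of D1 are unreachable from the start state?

1

BFS from s5 reaches {s1, s2, s3, s4, s5}; the 1 state(s) s0 are never visited.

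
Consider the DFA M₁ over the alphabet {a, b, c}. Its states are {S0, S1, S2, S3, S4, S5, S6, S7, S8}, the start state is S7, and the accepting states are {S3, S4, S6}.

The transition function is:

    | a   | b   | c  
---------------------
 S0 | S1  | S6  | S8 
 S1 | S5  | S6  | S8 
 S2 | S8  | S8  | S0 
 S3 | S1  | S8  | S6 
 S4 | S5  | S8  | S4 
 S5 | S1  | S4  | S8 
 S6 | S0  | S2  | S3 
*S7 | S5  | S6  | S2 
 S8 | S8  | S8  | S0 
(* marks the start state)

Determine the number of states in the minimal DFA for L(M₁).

3

Every state is reachable, so we keep all 9.
Initial partition by acceptance: {S3,S4,S6} | {S0,S1,S2,S5,S7,S8}.
Refine {S0,S1,S2,S5,S7,S8} on symbol b: members go to different blocks, giving {S0,S1,S5,S7} and {S2,S8}.
No further refinement is possible. Final partition (3 blocks): {S3,S4,S6} | {S0,S1,S5,S7} | {S2,S8}.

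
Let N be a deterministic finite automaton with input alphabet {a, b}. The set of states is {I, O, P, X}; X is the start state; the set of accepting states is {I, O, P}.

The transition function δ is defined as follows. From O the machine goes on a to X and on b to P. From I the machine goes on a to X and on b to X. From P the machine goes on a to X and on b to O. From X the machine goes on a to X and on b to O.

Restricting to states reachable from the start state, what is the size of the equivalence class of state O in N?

2

First remove the unreachable states {I}; 3 states remain.
Start with accepting vs non-accepting: {O,P} | {X}.
The partition is now stable with 2 blocks: {O,P} | {X}.
State O belongs to the block {O,P}, which has 2 states.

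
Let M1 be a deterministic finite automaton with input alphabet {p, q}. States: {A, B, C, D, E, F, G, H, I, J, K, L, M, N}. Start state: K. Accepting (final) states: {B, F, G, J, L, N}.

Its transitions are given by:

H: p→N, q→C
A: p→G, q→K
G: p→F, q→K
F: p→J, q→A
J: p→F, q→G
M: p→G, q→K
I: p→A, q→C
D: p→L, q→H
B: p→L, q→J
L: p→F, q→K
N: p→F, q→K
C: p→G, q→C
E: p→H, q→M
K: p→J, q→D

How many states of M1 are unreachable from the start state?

BFS from K reaches {A, C, D, F, G, H, J, K, L, N}; the 4 state(s) B, E, I, M are never visited.

4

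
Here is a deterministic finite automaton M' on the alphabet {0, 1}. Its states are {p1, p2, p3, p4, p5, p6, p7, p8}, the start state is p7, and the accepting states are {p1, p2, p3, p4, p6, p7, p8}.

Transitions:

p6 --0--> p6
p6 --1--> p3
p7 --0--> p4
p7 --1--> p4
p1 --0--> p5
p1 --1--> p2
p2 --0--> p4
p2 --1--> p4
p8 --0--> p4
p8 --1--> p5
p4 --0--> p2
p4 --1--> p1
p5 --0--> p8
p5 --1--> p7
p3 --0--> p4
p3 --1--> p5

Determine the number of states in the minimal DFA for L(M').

Reachable states from the start: {p1,p2,p4,p5,p7,p8}. Unreachable: {p3,p6} — drop them.
Start with accepting vs non-accepting: {p1,p2,p4,p7,p8} | {p5}.
Refine {p1,p2,p4,p7,p8} on symbol 0: members go to different blocks, giving {p2,p4,p7,p8} and {p1}.
Split {p2,p4,p7,p8} by δ(·,1) → {p2,p7} and {p4} and {p8}.
The partition is now stable with 5 blocks: {p2,p7} | {p5} | {p1} | {p4} | {p8}.

5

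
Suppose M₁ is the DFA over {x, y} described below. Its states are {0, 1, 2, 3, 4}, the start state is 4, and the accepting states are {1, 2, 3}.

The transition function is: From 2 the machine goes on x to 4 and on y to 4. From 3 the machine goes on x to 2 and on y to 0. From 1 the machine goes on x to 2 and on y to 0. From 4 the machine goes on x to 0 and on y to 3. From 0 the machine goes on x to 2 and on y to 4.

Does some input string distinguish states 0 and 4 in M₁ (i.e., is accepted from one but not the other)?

Yes

States {1} cannot be reached from the start state, so discard them.
Initial partition by acceptance: {2,3} | {0,4}.
Refine {2,3} on symbol x: members go to different blocks, giving {2} and {3}.
Split {0,4} by δ(·,x) → {0} and {4}.
No further refinement is possible. Final partition (4 blocks): {2} | {0} | {3} | {4}.
0 and 4 end up in different blocks, so they are distinguishable. For instance, the string 'x' is accepted from only 0.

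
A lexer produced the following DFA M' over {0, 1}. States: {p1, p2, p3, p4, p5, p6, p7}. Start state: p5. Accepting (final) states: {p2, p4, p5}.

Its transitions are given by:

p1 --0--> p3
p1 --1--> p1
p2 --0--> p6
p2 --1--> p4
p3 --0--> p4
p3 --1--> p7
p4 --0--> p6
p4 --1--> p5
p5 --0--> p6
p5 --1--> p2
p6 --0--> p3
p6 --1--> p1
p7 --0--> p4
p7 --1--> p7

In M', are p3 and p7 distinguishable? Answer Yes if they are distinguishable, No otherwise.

P0 = {p2,p4,p5} | {p1,p3,p6,p7}.
Split {p1,p3,p6,p7} by δ(·,0) → {p1,p6} and {p3,p7}.
The partition is now stable with 3 blocks: {p2,p4,p5} | {p1,p6} | {p3,p7}.
p3 and p7 lie in the same block of the stable partition, so they are equivalent — no string distinguishes them.

No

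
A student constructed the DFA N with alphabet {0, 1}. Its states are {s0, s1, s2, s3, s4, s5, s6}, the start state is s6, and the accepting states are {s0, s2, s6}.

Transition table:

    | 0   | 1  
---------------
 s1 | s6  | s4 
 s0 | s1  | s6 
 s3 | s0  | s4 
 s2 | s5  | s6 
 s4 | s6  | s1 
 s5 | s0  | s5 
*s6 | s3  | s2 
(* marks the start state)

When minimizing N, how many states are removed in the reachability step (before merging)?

A breadth-first search from the start state visits every state.

0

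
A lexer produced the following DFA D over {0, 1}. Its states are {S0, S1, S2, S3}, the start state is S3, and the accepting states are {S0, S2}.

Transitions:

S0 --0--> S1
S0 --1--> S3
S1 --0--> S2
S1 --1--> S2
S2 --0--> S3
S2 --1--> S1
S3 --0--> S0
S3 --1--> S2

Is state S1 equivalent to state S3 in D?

All states are reachable from the start state.
P0 = {S0,S2} | {S1,S3}.
Stable partition: {S0,S2} | {S1,S3} — 2 equivalence classes.
S1 and S3 lie in the same block of the stable partition, so they are equivalent — no string distinguishes them.

Yes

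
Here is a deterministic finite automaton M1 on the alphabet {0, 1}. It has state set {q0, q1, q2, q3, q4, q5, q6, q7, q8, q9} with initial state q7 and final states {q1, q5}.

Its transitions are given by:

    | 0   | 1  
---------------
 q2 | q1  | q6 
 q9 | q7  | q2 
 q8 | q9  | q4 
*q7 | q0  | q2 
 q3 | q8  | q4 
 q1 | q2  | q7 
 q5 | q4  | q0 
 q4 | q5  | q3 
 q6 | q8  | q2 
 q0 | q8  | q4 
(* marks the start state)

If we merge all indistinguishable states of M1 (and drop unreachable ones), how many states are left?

Every state is reachable, so we keep all 10.
Initial partition by acceptance: {q1,q5} | {q0,q2,q3,q4,q6,q7,q8,q9}.
Split {q0,q2,q3,q4,q6,q7,q8,q9} by δ(·,0) → {q0,q3,q6,q7,q8,q9} and {q2,q4}.
Stable partition: {q1,q5} | {q0,q3,q6,q7,q8,q9} | {q2,q4} — 3 equivalence classes.

3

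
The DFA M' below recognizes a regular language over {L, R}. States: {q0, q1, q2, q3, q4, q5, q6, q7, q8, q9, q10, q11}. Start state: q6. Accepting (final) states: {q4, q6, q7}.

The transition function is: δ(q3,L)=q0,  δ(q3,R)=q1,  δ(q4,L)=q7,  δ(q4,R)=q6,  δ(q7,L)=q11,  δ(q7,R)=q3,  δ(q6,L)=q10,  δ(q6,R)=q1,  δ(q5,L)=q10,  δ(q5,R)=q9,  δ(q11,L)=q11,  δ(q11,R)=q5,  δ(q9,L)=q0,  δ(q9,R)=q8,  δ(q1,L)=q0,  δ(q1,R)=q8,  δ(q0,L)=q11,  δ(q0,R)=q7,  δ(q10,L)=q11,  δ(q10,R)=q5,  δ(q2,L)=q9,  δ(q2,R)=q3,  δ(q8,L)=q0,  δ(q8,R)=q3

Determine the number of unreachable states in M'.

Starting at q6 and following transitions, the reachable set is {q0, q1, q3, q5, q6, q7, q8, q9, q10, q11}. That leaves q2, q4 unreachable — 2 in total.

2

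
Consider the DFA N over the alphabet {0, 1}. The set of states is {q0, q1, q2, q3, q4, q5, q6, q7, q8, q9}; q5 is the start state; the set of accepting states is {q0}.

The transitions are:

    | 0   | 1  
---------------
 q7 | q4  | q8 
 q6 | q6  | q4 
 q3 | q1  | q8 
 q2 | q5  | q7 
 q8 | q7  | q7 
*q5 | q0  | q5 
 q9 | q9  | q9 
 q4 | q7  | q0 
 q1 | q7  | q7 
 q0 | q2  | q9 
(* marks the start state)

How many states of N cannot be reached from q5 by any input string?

BFS from q5 reaches {q0, q2, q4, q5, q7, q8, q9}; the 3 state(s) q1, q3, q6 are never visited.

3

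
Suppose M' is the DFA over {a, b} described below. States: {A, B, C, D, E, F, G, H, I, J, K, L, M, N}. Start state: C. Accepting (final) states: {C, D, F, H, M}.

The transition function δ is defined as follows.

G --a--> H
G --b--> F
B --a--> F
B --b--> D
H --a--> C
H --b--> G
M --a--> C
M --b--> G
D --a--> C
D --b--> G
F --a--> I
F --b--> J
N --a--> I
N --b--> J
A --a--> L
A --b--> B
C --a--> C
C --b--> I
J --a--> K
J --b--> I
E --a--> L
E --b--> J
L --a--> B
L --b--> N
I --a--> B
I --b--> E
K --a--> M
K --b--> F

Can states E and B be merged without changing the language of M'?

No

States {A} cannot be reached from the start state, so discard them.
Initial partition by acceptance: {C,D,F,H,M} | {B,E,G,I,J,K,L,N}.
On input a, block {C,D,F,H,M} splits into {C,D,H,M} and {F}.
Split {B,E,G,I,J,K,L,N} by δ(·,a) → {E,I,J,L,N} and {G,K} and {B}.
On input b, block {C,D,H,M} splits into {D,H,M} and {C}.
On input a, block {E,I,J,L,N} splits into {E,N} and {I,L} and {J}.
No further refinement is possible. Final partition (8 blocks): {D,H,M} | {E,N} | {F} | {G,K} | {B} | {C} | {I,L} | {J}.
E and B end up in different blocks, so they are distinguishable. For instance, the string 'a' is accepted from only B.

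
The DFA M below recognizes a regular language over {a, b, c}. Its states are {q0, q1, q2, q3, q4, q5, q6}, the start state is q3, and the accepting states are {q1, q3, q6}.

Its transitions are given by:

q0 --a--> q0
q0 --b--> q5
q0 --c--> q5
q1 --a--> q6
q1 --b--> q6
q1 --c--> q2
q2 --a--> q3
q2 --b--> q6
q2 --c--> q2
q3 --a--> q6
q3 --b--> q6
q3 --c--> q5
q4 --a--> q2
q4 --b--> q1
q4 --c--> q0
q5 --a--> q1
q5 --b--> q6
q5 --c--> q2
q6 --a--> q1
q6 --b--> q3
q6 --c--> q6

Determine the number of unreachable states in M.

2

Starting at q3 and following transitions, the reachable set is {q1, q2, q3, q5, q6}. That leaves q0, q4 unreachable — 2 in total.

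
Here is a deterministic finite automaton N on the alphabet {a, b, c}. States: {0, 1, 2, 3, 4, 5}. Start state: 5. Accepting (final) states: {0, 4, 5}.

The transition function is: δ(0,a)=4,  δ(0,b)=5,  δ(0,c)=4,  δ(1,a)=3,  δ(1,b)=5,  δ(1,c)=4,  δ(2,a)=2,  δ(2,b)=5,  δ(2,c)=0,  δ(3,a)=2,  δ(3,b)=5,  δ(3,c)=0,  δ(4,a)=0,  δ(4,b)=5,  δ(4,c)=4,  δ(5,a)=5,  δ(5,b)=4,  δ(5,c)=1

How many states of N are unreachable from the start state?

Every one of the 6 states is reachable from 5.

0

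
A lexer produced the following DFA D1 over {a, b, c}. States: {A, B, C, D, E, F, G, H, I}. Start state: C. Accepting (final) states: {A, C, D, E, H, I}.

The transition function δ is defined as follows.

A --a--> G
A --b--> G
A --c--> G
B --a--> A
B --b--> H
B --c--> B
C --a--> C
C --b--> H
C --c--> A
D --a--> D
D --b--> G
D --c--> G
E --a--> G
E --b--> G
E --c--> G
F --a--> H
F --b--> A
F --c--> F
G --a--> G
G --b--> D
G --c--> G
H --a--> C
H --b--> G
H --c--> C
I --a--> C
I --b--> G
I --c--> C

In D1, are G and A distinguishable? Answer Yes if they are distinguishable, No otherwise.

Yes

States {B,E,F,I} cannot be reached from the start state, so discard them.
P0 = {A,C,D,H} | {G}.
Refine {A,C,D,H} on symbol a: members go to different blocks, giving {C,D,H} and {A}.
Split {C,D,H} by δ(·,b) → {D,H} and {C}.
Refine {D,H} on symbol a: members go to different blocks, giving {D} and {H}.
No further refinement is possible. Final partition (5 blocks): {D} | {G} | {A} | {C} | {H}.
G and A end up in different blocks, so they are distinguishable. For instance, the string 'ε' is accepted from only A.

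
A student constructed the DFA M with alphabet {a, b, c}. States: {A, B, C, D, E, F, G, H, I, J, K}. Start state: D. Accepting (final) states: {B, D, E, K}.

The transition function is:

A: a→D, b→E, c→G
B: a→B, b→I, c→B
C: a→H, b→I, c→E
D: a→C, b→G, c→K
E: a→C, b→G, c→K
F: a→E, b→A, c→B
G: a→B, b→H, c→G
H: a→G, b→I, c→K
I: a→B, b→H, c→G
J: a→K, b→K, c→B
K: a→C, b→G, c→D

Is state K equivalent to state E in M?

Yes

First remove the unreachable states {A,F,J}; 8 states remain.
Start with accepting vs non-accepting: {B,D,E,K} | {C,G,H,I}.
On input a, block {B,D,E,K} splits into {D,E,K} and {B}.
On input a, block {C,G,H,I} splits into {C,H} and {G,I}.
Split {C,H} by δ(·,a) → {C} and {H}.
Stable partition: {D,E,K} | {C} | {B} | {G,I} | {H} — 5 equivalence classes.
K and E lie in the same block of the stable partition, so they are equivalent — no string distinguishes them.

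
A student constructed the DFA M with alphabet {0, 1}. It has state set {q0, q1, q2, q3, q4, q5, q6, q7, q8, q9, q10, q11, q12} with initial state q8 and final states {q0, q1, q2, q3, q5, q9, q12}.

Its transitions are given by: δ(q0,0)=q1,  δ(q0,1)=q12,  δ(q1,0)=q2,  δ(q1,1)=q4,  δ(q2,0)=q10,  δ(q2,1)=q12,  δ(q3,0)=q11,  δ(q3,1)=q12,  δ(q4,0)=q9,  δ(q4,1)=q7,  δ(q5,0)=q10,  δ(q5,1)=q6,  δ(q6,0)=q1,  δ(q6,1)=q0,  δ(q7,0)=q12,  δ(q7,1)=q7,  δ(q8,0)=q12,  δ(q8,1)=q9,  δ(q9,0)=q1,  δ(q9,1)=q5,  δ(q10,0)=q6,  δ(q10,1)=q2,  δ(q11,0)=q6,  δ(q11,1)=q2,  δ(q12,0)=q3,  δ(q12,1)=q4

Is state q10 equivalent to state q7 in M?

No

Start with accepting vs non-accepting: {q0,q1,q2,q3,q5,q9,q12} | {q4,q6,q7,q8,q10,q11}.
On input 0, block {q0,q1,q2,q3,q5,q9,q12} splits into {q0,q1,q9,q12} and {q2,q3,q5}.
Refine {q0,q1,q9,q12} on symbol 0: members go to different blocks, giving {q0,q9} and {q1,q12}.
Split {q0,q9} by δ(·,1) → {q0} and {q9}.
On input 0, block {q4,q6,q7,q8,q10,q11} splits into {q6,q7,q8} and {q10,q11} and {q4}.
On input 1, block {q6,q7,q8} splits into {q6} and {q7} and {q8}.
Refine {q2,q3,q5} on symbol 1: members go to different blocks, giving {q2,q3} and {q5}.
No further refinement is possible. Final partition (10 blocks): {q0} | {q6} | {q2,q3} | {q1,q12} | {q9} | {q10,q11} | {q4} | {q7} | {q8} | {q5}.
q10 and q7 end up in different blocks, so they are distinguishable. For instance, the string '0' is accepted from only q7.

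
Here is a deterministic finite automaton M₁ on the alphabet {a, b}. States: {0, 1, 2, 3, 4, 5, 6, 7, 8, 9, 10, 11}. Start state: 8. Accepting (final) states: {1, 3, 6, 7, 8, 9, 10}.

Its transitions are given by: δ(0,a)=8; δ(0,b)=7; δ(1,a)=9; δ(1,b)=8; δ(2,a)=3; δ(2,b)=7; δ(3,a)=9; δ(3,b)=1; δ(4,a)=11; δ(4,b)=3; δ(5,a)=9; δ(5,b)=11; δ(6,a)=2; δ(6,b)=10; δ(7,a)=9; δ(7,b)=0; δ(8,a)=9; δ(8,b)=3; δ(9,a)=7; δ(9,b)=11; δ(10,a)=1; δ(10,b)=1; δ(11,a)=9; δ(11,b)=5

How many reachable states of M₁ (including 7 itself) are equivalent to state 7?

States {2,4,6,10} cannot be reached from the start state, so discard them.
Initial partition by acceptance: {1,3,7,8,9} | {0,5,11}.
Refine {1,3,7,8,9} on symbol b: members go to different blocks, giving {1,3,8} and {7,9}.
Split {0,5,11} by δ(·,a) → {5,11} and {0}.
On input b, block {7,9} splits into {7} and {9}.
No further refinement is possible. Final partition (5 blocks): {1,3,8} | {5,11} | {7} | {0} | {9}.
State 7 belongs to the block {7}, which has 1 states.

1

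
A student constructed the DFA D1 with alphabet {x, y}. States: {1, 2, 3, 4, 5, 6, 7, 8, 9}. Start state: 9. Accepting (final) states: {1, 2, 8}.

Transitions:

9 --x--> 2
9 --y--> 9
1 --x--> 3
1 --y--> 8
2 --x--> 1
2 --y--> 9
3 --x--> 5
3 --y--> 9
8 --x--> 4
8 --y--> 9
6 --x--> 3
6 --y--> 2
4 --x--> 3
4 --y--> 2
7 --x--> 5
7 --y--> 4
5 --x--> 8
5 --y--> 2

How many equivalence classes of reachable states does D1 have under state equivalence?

7

First remove the unreachable states {6,7}; 7 states remain.
Initial partition by acceptance: {1,2,8} | {3,4,5,9}.
Split {1,2,8} by δ(·,x) → {1,8} and {2}.
Split {1,8} by δ(·,y) → {1} and {8}.
On input x, block {3,4,5,9} splits into {3,4} and {5} and {9}.
On input x, block {3,4} splits into {3} and {4}.
Stable partition: {1} | {3} | {2} | {8} | {5} | {9} | {4} — 7 equivalence classes.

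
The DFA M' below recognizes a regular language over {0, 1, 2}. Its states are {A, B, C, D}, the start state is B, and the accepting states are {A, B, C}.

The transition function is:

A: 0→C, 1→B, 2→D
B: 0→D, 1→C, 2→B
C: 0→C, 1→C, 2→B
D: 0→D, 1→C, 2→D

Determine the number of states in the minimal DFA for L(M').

3

States {A} cannot be reached from the start state, so discard them.
P0 = {B,C} | {D}.
On input 0, block {B,C} splits into {B} and {C}.
The partition is now stable with 3 blocks: {B} | {D} | {C}.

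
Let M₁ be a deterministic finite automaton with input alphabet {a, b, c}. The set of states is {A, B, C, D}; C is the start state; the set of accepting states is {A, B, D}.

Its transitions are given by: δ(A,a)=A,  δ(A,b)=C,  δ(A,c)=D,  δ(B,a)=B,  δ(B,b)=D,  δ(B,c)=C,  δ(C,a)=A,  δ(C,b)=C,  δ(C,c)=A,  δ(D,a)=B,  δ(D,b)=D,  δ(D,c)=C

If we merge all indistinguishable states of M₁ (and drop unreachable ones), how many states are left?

All states are reachable from the start state.
Start with accepting vs non-accepting: {A,B,D} | {C}.
On input b, block {A,B,D} splits into {B,D} and {A}.
No further refinement is possible. Final partition (3 blocks): {B,D} | {C} | {A}.

3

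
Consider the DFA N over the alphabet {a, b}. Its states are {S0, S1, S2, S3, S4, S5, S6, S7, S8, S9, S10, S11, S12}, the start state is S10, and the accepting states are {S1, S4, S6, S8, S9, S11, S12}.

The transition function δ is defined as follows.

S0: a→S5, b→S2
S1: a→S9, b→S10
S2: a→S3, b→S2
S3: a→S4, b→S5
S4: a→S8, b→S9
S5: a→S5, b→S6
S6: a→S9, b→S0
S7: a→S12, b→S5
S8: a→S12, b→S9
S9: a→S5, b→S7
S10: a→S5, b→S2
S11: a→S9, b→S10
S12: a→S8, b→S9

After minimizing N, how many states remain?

7

First remove the unreachable states {S1,S11}; 11 states remain.
P0 = {S4,S6,S8,S9,S12} | {S0,S2,S3,S5,S7,S10}.
Refine {S4,S6,S8,S9,S12} on symbol a: members go to different blocks, giving {S4,S6,S8,S12} and {S9}.
Refine {S4,S6,S8,S12} on symbol a: members go to different blocks, giving {S4,S8,S12} and {S6}.
Refine {S0,S2,S3,S5,S7,S10} on symbol a: members go to different blocks, giving {S0,S2,S5,S10} and {S3,S7}.
On input a, block {S0,S2,S5,S10} splits into {S0,S5,S10} and {S2}.
Refine {S0,S5,S10} on symbol b: members go to different blocks, giving {S0,S10} and {S5}.
Stable partition: {S4,S8,S12} | {S0,S10} | {S9} | {S6} | {S3,S7} | {S2} | {S5} — 7 equivalence classes.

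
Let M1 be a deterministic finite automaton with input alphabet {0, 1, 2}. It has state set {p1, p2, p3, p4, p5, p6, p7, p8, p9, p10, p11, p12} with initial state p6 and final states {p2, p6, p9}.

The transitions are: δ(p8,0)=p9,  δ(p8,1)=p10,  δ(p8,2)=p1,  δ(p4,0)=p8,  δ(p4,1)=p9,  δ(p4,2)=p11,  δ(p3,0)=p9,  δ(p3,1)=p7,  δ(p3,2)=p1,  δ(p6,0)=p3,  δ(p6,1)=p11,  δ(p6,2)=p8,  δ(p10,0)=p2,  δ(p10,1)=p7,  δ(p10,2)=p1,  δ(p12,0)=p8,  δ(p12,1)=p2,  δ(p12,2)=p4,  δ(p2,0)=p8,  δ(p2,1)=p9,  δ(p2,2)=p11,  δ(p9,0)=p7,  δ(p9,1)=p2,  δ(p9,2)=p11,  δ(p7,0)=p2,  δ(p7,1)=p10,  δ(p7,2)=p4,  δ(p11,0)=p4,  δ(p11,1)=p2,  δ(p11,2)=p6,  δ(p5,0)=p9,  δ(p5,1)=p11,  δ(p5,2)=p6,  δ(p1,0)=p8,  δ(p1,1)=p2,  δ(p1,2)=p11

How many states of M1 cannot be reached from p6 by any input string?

2

No path from p6 leads to p5, p12; the other 10 states are all reachable.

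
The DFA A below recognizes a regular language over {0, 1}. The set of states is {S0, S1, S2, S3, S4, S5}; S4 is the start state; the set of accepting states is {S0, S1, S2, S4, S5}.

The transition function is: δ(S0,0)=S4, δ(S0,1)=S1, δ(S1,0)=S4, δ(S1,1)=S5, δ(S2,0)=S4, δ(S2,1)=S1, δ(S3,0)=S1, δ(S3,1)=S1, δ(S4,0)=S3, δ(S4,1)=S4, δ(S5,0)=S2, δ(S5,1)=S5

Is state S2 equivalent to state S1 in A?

No

First remove the unreachable states {S0}; 5 states remain.
P0 = {S1,S2,S4,S5} | {S3}.
Split {S1,S2,S4,S5} by δ(·,0) → {S1,S2,S5} and {S4}.
Refine {S1,S2,S5} on symbol 0: members go to different blocks, giving {S1,S2} and {S5}.
Refine {S1,S2} on symbol 1: members go to different blocks, giving {S1} and {S2}.
Stable partition: {S1} | {S3} | {S4} | {S5} | {S2} — 5 equivalence classes.
S2 and S1 end up in different blocks, so they are distinguishable. For instance, the string '100' is accepted from only S1.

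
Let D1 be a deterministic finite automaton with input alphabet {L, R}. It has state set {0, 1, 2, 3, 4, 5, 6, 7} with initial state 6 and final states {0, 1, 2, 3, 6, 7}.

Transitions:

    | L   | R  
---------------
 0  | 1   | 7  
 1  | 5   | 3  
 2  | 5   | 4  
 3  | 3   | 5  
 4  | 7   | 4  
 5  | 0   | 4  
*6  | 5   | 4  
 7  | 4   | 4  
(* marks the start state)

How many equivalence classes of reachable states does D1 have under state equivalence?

7

First remove the unreachable states {2}; 7 states remain.
Initial partition by acceptance: {0,1,3,6,7} | {4,5}.
Refine {0,1,3,6,7} on symbol L: members go to different blocks, giving {1,6,7} and {0,3}.
On input R, block {1,6,7} splits into {6,7} and {1}.
On input L, block {4,5} splits into {4} and {5}.
On input L, block {6,7} splits into {6} and {7}.
Refine {0,3} on symbol L: members go to different blocks, giving {0} and {3}.
The partition is now stable with 7 blocks: {6} | {4} | {0} | {1} | {5} | {7} | {3}.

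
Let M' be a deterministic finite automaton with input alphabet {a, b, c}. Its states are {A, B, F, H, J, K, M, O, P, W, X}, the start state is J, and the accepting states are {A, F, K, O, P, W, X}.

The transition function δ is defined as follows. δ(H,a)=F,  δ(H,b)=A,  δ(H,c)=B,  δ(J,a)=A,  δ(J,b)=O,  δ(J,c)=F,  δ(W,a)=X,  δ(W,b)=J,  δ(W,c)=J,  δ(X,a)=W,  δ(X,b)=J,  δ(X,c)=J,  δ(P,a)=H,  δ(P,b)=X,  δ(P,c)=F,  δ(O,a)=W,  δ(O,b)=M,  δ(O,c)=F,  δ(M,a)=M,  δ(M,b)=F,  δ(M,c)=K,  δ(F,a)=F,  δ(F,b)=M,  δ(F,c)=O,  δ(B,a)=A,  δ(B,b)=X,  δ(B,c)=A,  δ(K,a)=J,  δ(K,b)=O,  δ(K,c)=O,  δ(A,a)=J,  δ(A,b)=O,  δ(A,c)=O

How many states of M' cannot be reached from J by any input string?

3

No path from J leads to B, H, P; the other 8 states are all reachable.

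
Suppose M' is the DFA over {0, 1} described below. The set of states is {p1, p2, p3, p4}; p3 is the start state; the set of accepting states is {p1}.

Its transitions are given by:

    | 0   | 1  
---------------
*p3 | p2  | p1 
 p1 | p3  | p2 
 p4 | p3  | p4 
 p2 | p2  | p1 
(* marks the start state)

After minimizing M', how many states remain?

States {p4} cannot be reached from the start state, so discard them.
P0 = {p1} | {p2,p3}.
No further refinement is possible. Final partition (2 blocks): {p1} | {p2,p3}.

2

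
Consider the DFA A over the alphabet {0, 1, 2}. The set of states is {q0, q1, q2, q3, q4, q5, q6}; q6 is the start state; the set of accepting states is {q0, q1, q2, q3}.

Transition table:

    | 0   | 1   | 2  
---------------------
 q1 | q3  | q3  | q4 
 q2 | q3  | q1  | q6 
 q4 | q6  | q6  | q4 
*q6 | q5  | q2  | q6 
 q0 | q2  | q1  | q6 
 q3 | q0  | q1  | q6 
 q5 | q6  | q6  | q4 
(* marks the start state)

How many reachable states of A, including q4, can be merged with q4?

P0 = {q0,q1,q2,q3} | {q4,q5,q6}.
Refine {q4,q5,q6} on symbol 1: members go to different blocks, giving {q4,q5} and {q6}.
On input 2, block {q0,q1,q2,q3} splits into {q0,q2,q3} and {q1}.
Stable partition: {q0,q2,q3} | {q4,q5} | {q6} | {q1} — 4 equivalence classes.
The equivalence class containing q4 is {q4,q5}, of size 2.

2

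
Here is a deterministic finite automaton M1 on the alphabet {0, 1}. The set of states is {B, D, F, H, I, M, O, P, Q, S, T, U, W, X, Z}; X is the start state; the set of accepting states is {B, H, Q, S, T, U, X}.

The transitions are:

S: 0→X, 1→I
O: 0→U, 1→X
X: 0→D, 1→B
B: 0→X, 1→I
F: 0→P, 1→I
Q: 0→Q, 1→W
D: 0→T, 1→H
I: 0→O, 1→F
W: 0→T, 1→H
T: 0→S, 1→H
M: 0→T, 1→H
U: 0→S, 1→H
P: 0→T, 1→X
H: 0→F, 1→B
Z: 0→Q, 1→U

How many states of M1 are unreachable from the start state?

No path from X leads to M, Q, W, Z; the other 11 states are all reachable.

4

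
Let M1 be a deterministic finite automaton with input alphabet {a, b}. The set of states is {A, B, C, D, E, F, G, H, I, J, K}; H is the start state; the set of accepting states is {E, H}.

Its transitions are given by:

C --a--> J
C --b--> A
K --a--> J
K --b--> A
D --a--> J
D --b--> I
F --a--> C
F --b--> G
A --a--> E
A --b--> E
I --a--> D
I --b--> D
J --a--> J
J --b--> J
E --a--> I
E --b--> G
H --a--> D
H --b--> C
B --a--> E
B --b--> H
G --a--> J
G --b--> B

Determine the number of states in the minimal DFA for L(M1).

4

First remove the unreachable states {F,K}; 9 states remain.
Initial partition by acceptance: {E,H} | {A,B,C,D,G,I,J}.
Refine {A,B,C,D,G,I,J} on symbol a: members go to different blocks, giving {C,D,G,I,J} and {A,B}.
On input b, block {C,D,G,I,J} splits into {D,I,J} and {C,G}.
The partition is now stable with 4 blocks: {E,H} | {D,I,J} | {A,B} | {C,G}.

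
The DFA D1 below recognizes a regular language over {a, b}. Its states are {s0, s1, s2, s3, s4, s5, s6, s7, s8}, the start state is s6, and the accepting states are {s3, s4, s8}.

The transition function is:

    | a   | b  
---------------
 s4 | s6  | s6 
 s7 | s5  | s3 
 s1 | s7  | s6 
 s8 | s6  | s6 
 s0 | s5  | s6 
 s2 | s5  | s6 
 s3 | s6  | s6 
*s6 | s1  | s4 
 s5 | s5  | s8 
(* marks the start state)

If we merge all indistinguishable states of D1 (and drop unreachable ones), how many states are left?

States {s0,s2} cannot be reached from the start state, so discard them.
Start with accepting vs non-accepting: {s3,s4,s8} | {s1,s5,s6,s7}.
Refine {s1,s5,s6,s7} on symbol b: members go to different blocks, giving {s5,s6,s7} and {s1}.
Refine {s5,s6,s7} on symbol a: members go to different blocks, giving {s5,s7} and {s6}.
No further refinement is possible. Final partition (4 blocks): {s3,s4,s8} | {s5,s7} | {s1} | {s6}.

4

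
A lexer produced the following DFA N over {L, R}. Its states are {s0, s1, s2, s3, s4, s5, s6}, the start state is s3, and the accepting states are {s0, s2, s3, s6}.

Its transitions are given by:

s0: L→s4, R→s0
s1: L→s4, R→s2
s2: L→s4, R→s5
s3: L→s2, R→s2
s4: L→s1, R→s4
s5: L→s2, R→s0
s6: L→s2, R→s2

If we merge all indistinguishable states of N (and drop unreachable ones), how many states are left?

6

Reachable states from the start: {s0,s1,s2,s3,s4,s5}. Unreachable: {s6} — drop them.
Initial partition by acceptance: {s0,s2,s3} | {s1,s4,s5}.
Split {s0,s2,s3} by δ(·,L) → {s0,s2} and {s3}.
Refine {s0,s2} on symbol R: members go to different blocks, giving {s0} and {s2}.
Refine {s1,s4,s5} on symbol L: members go to different blocks, giving {s1,s4} and {s5}.
On input R, block {s1,s4} splits into {s1} and {s4}.
No further refinement is possible. Final partition (6 blocks): {s0} | {s1} | {s3} | {s2} | {s5} | {s4}.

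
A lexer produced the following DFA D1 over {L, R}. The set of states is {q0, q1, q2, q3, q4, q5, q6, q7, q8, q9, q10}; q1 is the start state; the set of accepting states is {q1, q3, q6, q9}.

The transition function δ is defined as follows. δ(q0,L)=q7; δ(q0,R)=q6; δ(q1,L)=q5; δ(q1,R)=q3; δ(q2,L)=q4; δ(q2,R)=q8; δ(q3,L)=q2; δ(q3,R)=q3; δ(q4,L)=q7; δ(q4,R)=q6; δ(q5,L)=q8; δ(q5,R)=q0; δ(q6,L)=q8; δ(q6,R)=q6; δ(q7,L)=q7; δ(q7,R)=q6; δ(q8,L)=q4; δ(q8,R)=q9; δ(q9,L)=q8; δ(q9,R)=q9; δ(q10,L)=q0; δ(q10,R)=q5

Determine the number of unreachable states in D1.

BFS from q1 reaches {q0, q1, q2, q3, q4, q5, q6, q7, q8, q9}; the 1 state(s) q10 are never visited.

1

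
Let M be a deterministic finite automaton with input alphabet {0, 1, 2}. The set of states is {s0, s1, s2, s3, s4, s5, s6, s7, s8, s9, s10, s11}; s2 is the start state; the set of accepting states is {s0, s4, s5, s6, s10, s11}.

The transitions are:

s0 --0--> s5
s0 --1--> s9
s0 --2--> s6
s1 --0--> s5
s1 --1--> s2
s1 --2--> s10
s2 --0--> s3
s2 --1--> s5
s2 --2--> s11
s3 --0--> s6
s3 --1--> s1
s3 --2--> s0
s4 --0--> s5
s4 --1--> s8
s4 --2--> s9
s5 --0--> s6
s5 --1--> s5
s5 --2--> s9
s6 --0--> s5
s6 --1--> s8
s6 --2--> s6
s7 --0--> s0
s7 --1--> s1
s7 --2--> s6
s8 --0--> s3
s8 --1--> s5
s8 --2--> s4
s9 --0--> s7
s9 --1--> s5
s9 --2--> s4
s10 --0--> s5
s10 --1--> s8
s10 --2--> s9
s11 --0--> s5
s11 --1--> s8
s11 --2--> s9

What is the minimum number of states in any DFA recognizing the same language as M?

P0 = {s0,s4,s5,s6,s10,s11} | {s1,s2,s3,s7,s8,s9}.
Split {s0,s4,s5,s6,s10,s11} by δ(·,1) → {s0,s4,s6,s10,s11} and {s5}.
Refine {s0,s4,s6,s10,s11} on symbol 2: members go to different blocks, giving {s4,s10,s11} and {s0,s6}.
Refine {s1,s2,s3,s7,s8,s9} on symbol 0: members go to different blocks, giving {s2,s8,s9} and {s3,s7} and {s1}.
No further refinement is possible. Final partition (6 blocks): {s4,s10,s11} | {s2,s8,s9} | {s5} | {s0,s6} | {s3,s7} | {s1}.

6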